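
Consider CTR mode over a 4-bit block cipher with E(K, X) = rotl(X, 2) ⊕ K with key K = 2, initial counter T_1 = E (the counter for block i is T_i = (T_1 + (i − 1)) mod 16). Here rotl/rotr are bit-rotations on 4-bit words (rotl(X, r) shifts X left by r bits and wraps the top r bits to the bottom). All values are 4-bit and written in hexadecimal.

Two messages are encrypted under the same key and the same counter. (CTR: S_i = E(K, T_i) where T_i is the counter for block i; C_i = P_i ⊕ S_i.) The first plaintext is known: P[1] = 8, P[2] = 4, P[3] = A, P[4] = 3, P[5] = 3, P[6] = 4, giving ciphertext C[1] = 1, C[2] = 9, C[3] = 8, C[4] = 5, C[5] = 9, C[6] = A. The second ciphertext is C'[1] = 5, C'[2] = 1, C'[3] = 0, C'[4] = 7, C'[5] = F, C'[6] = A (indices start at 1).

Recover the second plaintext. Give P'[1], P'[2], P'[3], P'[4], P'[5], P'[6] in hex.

P'[1] = C, P'[2] = C, P'[3] = 2, P'[4] = 1, P'[5] = 5, P'[6] = 4

In CTR with a reused counter, both messages share the same keystream S_i, so C_i ⊕ C'_i = P_i ⊕ P'_i and thus P'_i = P_i ⊕ C_i ⊕ C'_i.
P'[1]: 8 ⊕ 1 ⊕ 5 = C.
P'[2]: 4 ⊕ 9 ⊕ 1 = C.
P'[3]: A ⊕ 8 ⊕ 0 = 2.
P'[4]: 3 ⊕ 5 ⊕ 7 = 1.
P'[5]: 3 ⊕ 9 ⊕ F = 5.
P'[6]: 4 ⊕ A ⊕ A = 4.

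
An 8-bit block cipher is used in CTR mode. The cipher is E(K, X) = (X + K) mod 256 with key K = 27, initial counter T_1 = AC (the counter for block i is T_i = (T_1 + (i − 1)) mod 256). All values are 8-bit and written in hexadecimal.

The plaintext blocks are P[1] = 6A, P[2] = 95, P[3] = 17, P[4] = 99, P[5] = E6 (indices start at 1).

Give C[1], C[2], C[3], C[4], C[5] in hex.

C[1] = B9, C[2] = 41, C[3] = C2, C[4] = 4F, C[5] = 31

CTR encryption: S_i = E(K, T_i) where T_i is the counter for block i; C_i = P_i ⊕ S_i.
C[1]: T = AC, S = E(K, T) = D3; 6A ⊕ D3 = B9.
C[2]: T = AD, S = E(K, T) = D4; 95 ⊕ D4 = 41.
C[3]: T = AE, S = E(K, T) = D5; 17 ⊕ D5 = C2.
C[4]: T = AF, S = E(K, T) = D6; 99 ⊕ D6 = 4F.
C[5]: T = B0, S = E(K, T) = D7; E6 ⊕ D7 = 31.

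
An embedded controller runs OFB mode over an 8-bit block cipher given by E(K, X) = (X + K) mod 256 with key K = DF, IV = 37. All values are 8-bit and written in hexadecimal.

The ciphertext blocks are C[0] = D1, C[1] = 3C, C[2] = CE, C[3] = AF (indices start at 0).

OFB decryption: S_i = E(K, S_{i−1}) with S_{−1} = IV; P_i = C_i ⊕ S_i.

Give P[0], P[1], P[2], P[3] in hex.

P[0]: S = E(K, 37) = 16; D1 ⊕ 16 = C7.
P[1]: S = E(K, 16) = F5; 3C ⊕ F5 = C9.
P[2]: S = E(K, F5) = D4; CE ⊕ D4 = 1A.
P[3]: S = E(K, D4) = B3; AF ⊕ B3 = 1C.

P[0] = C7, P[1] = C9, P[2] = 1A, P[3] = 1C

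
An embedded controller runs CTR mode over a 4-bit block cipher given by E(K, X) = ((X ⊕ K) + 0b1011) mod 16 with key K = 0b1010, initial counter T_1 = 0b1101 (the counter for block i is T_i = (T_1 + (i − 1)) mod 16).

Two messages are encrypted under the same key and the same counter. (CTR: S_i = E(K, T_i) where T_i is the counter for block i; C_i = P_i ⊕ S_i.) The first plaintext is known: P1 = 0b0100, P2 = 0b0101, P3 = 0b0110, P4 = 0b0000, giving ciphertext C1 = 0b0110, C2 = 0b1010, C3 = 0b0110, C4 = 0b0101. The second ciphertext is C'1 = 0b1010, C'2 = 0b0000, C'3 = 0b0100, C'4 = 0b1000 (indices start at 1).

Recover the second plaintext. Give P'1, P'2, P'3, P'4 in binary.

In CTR with a reused counter, both messages share the same keystream S_i, so C_i ⊕ C'_i = P_i ⊕ P'_i and thus P'_i = P_i ⊕ C_i ⊕ C'_i.
P'1: 0b0100 ⊕ 0b0110 ⊕ 0b1010 = 0b1000.
P'2: 0b0101 ⊕ 0b1010 ⊕ 0b0000 = 0b1111.
P'3: 0b0110 ⊕ 0b0110 ⊕ 0b0100 = 0b0100.
P'4: 0b0000 ⊕ 0b0101 ⊕ 0b1000 = 0b1101.

P'1 = 0b1000, P'2 = 0b1111, P'3 = 0b0100, P'4 = 0b1101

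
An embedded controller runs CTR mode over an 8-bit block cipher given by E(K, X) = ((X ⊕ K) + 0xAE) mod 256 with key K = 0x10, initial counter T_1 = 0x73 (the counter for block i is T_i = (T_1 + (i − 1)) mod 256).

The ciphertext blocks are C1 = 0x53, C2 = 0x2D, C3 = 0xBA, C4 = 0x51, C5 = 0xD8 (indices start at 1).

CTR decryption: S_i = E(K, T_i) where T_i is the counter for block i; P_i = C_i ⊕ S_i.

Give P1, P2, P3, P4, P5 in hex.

P1: T = 0x73, S = E(K, T) = 0x11; 0x53 ⊕ 0x11 = 0x42.
P2: T = 0x74, S = E(K, T) = 0x12; 0x2D ⊕ 0x12 = 0x3F.
P3: T = 0x75, S = E(K, T) = 0x13; 0xBA ⊕ 0x13 = 0xA9.
P4: T = 0x76, S = E(K, T) = 0x14; 0x51 ⊕ 0x14 = 0x45.
P5: T = 0x77, S = E(K, T) = 0x15; 0xD8 ⊕ 0x15 = 0xCD.

P1 = 0x42, P2 = 0x3F, P3 = 0xA9, P4 = 0x45, P5 = 0xCD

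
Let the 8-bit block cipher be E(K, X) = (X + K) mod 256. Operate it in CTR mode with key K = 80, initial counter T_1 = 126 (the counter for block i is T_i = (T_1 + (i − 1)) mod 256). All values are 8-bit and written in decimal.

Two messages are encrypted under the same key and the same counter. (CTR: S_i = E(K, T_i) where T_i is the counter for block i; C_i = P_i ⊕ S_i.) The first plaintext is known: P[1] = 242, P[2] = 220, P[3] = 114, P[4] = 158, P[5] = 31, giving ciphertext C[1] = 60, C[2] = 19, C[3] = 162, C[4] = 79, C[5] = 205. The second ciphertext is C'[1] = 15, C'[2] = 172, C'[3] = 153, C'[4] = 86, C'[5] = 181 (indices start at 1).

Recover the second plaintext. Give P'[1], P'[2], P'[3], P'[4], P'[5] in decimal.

In CTR with a reused counter, both messages share the same keystream S_i, so C_i ⊕ C'_i = P_i ⊕ P'_i and thus P'_i = P_i ⊕ C_i ⊕ C'_i.
P'[1]: 242 ⊕ 60 ⊕ 15 = 193.
P'[2]: 220 ⊕ 19 ⊕ 172 = 99.
P'[3]: 114 ⊕ 162 ⊕ 153 = 73.
P'[4]: 158 ⊕ 79 ⊕ 86 = 135.
P'[5]: 31 ⊕ 205 ⊕ 181 = 103.

P'[1] = 193, P'[2] = 99, P'[3] = 73, P'[4] = 135, P'[5] = 103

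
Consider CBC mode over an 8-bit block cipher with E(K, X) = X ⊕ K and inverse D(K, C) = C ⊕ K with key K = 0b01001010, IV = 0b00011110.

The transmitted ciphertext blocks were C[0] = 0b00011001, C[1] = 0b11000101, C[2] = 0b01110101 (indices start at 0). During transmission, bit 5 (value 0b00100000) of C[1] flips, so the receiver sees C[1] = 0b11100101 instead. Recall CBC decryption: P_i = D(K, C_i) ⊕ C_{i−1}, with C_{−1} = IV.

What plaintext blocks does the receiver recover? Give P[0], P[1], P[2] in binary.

P[0] = 0b01001101, P[1] = 0b10110110, P[2] = 0b11011010

Only C[1] changed, to 0b11100101. In CBC, a change in C_i garbles P_i and flips the same bit in P_{i+1}. Decrypting the received ciphertext:
P[0]: D(K, 0b00011001) = 0b01010011; 0b01010011 ⊕ 0b00011110 = 0b01001101.
P[1]: D(K, 0b11100101) = 0b10101111; 0b10101111 ⊕ 0b00011001 = 0b10110110.
P[2]: D(K, 0b01110101) = 0b00111111; 0b00111111 ⊕ 0b11100101 = 0b11011010.
Blocks that differ from the original plaintext: P[1], P[2].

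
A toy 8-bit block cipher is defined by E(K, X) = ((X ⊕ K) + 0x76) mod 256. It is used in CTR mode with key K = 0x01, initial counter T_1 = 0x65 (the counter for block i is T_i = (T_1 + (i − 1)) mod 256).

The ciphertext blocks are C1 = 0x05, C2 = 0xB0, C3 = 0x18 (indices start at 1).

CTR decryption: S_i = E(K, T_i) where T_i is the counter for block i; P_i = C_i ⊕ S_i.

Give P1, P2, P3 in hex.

P1: T = 0x65, S = E(K, T) = 0xDA; 0x05 ⊕ 0xDA = 0xDF.
P2: T = 0x66, S = E(K, T) = 0xDD; 0xB0 ⊕ 0xDD = 0x6D.
P3: T = 0x67, S = E(K, T) = 0xDC; 0x18 ⊕ 0xDC = 0xC4.

P1 = 0xDF, P2 = 0x6D, P3 = 0xC4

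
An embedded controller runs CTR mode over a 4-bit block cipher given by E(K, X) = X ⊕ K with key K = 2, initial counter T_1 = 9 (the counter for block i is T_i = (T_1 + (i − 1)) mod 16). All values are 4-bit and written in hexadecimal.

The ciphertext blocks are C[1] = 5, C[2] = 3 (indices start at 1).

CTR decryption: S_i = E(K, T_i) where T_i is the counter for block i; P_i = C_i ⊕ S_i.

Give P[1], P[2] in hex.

P[1] = E, P[2] = B

P[1]: T = 9, S = E(K, T) = B; 5 ⊕ B = E.
P[2]: T = A, S = E(K, T) = 8; 3 ⊕ 8 = B.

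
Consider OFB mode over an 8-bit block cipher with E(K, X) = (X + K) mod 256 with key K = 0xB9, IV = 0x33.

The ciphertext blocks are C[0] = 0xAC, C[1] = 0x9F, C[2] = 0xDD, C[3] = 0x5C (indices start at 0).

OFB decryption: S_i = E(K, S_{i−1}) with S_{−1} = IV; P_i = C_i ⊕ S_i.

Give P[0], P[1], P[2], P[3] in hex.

P[0] = 0x40, P[1] = 0x3A, P[2] = 0x83, P[3] = 0x4B

P[0]: S = E(K, 0x33) = 0xEC; 0xAC ⊕ 0xEC = 0x40.
P[1]: S = E(K, 0xEC) = 0xA5; 0x9F ⊕ 0xA5 = 0x3A.
P[2]: S = E(K, 0xA5) = 0x5E; 0xDD ⊕ 0x5E = 0x83.
P[3]: S = E(K, 0x5E) = 0x17; 0x5C ⊕ 0x17 = 0x4B.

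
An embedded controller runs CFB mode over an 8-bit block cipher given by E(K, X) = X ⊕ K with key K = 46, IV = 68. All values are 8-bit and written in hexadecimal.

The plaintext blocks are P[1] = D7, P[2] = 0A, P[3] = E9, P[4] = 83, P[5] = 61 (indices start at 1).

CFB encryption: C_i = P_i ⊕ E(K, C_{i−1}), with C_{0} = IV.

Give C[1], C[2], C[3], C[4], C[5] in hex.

C[1]: E(K, 68) = 2E; D7 ⊕ 2E = F9.
C[2]: E(K, F9) = BF; 0A ⊕ BF = B5.
C[3]: E(K, B5) = F3; E9 ⊕ F3 = 1A.
C[4]: E(K, 1A) = 5C; 83 ⊕ 5C = DF.
C[5]: E(K, DF) = 99; 61 ⊕ 99 = F8.

C[1] = F9, C[2] = B5, C[3] = 1A, C[4] = DF, C[5] = F8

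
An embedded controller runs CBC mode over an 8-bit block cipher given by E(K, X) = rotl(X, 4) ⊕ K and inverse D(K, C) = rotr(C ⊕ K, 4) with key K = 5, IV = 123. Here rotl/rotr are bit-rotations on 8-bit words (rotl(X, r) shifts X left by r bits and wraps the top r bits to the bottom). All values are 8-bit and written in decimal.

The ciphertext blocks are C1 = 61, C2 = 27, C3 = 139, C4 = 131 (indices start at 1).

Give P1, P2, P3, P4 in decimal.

P1 = 248, P2 = 220, P3 = 243, P4 = 227

CBC decryption: P_i = D(K, C_i) ⊕ C_{i−1}, with C_{0} = IV.
P1: D(K, 61) = 131; 131 ⊕ 123 = 248.
P2: D(K, 27) = 225; 225 ⊕ 61 = 220.
P3: D(K, 139) = 232; 232 ⊕ 27 = 243.
P4: D(K, 131) = 104; 104 ⊕ 139 = 227.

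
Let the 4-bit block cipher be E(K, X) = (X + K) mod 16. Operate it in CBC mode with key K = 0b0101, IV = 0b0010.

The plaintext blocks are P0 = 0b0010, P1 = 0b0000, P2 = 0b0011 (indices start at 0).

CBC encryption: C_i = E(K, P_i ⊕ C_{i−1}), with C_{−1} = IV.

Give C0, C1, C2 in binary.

C0: P0 ⊕ 0b0010 = 0b0000; E(K, 0b0000) = 0b0101.
C1: P1 ⊕ 0b0101 = 0b0101; E(K, 0b0101) = 0b1010.
C2: P2 ⊕ 0b1010 = 0b1001; E(K, 0b1001) = 0b1110.

C0 = 0b0101, C1 = 0b1010, C2 = 0b1110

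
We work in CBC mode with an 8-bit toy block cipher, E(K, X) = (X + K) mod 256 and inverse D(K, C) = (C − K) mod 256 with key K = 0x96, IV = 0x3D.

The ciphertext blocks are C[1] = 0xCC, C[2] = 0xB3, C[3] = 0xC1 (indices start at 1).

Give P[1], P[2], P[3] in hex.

P[1] = 0x0B, P[2] = 0xD1, P[3] = 0x98

CBC decryption: P_i = D(K, C_i) ⊕ C_{i−1}, with C_{0} = IV.
P[1]: D(K, 0xCC) = 0x36; 0x36 ⊕ 0x3D = 0x0B.
P[2]: D(K, 0xB3) = 0x1D; 0x1D ⊕ 0xCC = 0xD1.
P[3]: D(K, 0xC1) = 0x2B; 0x2B ⊕ 0xB3 = 0x98.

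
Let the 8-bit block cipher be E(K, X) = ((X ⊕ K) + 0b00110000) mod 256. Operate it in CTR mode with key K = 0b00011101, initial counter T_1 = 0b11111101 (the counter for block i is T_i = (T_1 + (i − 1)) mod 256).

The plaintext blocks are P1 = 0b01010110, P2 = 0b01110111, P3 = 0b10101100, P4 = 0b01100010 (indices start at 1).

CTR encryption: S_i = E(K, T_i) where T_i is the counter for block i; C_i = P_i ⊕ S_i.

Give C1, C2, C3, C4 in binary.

C1 = 0b01000110, C2 = 0b01100100, C3 = 0b10111110, C4 = 0b00101111

C1: T = 0b11111101, S = E(K, T) = 0b00010000; 0b01010110 ⊕ 0b00010000 = 0b01000110.
C2: T = 0b11111110, S = E(K, T) = 0b00010011; 0b01110111 ⊕ 0b00010011 = 0b01100100.
C3: T = 0b11111111, S = E(K, T) = 0b00010010; 0b10101100 ⊕ 0b00010010 = 0b10111110.
C4: T = 0b00000000, S = E(K, T) = 0b01001101; 0b01100010 ⊕ 0b01001101 = 0b00101111.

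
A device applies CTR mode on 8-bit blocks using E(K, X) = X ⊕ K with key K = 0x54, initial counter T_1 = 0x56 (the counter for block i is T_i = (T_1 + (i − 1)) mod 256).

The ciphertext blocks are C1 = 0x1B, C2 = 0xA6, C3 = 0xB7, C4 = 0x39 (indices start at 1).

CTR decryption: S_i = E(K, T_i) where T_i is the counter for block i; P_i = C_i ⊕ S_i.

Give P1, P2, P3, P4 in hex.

P1: T = 0x56, S = E(K, T) = 0x02; 0x1B ⊕ 0x02 = 0x19.
P2: T = 0x57, S = E(K, T) = 0x03; 0xA6 ⊕ 0x03 = 0xA5.
P3: T = 0x58, S = E(K, T) = 0x0C; 0xB7 ⊕ 0x0C = 0xBB.
P4: T = 0x59, S = E(K, T) = 0x0D; 0x39 ⊕ 0x0D = 0x34.

P1 = 0x19, P2 = 0xA5, P3 = 0xBB, P4 = 0x34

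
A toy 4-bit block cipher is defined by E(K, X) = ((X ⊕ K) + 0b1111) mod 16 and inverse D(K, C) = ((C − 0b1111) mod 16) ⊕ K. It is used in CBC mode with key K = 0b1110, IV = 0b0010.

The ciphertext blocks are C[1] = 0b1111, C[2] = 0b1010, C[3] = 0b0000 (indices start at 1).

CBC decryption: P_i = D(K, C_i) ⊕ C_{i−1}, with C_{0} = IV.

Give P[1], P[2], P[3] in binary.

P[1]: D(K, 0b1111) = 0b1110; 0b1110 ⊕ 0b0010 = 0b1100.
P[2]: D(K, 0b1010) = 0b0101; 0b0101 ⊕ 0b1111 = 0b1010.
P[3]: D(K, 0b0000) = 0b1111; 0b1111 ⊕ 0b1010 = 0b0101.

P[1] = 0b1100, P[2] = 0b1010, P[3] = 0b0101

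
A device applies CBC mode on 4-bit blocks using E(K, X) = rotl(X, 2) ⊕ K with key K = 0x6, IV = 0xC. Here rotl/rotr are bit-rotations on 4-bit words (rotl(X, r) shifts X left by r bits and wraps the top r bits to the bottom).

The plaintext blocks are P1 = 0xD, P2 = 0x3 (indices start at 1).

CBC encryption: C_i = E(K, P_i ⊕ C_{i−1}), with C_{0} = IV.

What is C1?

C1: P1 ⊕ 0xC = 0x1; E(K, 0x1) = 0x2.

C1 = 0x2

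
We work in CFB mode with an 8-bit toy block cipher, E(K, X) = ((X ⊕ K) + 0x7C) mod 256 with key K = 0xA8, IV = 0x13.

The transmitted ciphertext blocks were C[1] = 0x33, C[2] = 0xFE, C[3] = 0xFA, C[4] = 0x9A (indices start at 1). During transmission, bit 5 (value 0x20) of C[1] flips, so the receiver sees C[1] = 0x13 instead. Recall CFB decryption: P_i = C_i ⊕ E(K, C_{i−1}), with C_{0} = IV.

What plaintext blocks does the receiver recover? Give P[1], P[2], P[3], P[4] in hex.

P[1] = 0x24, P[2] = 0xC9, P[3] = 0x28, P[4] = 0x54

Only C[1] changed, to 0x13. In CFB, a change in C_i flips the same bit in P_i and garbles P_{i+1}. Decrypting the received ciphertext:
P[1]: E(K, 0x13) = 0x37; 0x13 ⊕ 0x37 = 0x24.
P[2]: E(K, 0x13) = 0x37; 0xFE ⊕ 0x37 = 0xC9.
P[3]: E(K, 0xFE) = 0xD2; 0xFA ⊕ 0xD2 = 0x28.
P[4]: E(K, 0xFA) = 0xCE; 0x9A ⊕ 0xCE = 0x54.
Blocks that differ from the original plaintext: P[1], P[2].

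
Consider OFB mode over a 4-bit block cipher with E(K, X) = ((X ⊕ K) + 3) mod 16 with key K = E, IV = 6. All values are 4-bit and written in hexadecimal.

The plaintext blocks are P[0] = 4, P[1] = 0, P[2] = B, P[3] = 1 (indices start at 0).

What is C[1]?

C[1] = 8

OFB encryption: S_i = E(K, S_{i−1}) with S_{−1} = IV; C_i = P_i ⊕ S_i.
C[0]: S = E(K, 6) = B; 4 ⊕ B = F.
C[1]: S = E(K, B) = 8; 0 ⊕ 8 = 8.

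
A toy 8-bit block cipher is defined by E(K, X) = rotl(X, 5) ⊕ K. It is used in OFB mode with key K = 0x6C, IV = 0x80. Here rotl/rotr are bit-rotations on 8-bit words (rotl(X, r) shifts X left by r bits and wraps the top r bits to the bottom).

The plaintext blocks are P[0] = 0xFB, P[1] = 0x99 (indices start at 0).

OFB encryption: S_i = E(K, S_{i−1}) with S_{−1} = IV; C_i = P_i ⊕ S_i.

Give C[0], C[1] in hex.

C[0] = 0x87, C[1] = 0x7A

C[0]: S = E(K, 0x80) = 0x7C; 0xFB ⊕ 0x7C = 0x87.
C[1]: S = E(K, 0x7C) = 0xE3; 0x99 ⊕ 0xE3 = 0x7A.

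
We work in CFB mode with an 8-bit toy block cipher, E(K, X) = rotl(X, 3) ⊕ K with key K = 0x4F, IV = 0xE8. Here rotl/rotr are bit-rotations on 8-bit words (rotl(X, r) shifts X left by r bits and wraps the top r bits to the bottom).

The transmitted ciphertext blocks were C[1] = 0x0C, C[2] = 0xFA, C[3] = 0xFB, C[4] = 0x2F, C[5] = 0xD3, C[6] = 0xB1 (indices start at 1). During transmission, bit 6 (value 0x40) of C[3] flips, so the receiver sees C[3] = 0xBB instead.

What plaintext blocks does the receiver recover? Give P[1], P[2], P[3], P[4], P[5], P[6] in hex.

P[1] = 0x04, P[2] = 0xD5, P[3] = 0x23, P[4] = 0xBD, P[5] = 0xE5, P[6] = 0x60

CFB decryption: P_i = C_i ⊕ E(K, C_{i−1}), with C_{0} = IV.
Only C[3] changed, to 0xBB. In CFB, a change in C_i flips the same bit in P_i and garbles P_{i+1}. Decrypting the received ciphertext:
P[1]: E(K, 0xE8) = 0x08; 0x0C ⊕ 0x08 = 0x04.
P[2]: E(K, 0x0C) = 0x2F; 0xFA ⊕ 0x2F = 0xD5.
P[3]: E(K, 0xFA) = 0x98; 0xBB ⊕ 0x98 = 0x23.
P[4]: E(K, 0xBB) = 0x92; 0x2F ⊕ 0x92 = 0xBD.
P[5]: E(K, 0x2F) = 0x36; 0xD3 ⊕ 0x36 = 0xE5.
P[6]: E(K, 0xD3) = 0xD1; 0xB1 ⊕ 0xD1 = 0x60.
Blocks that differ from the original plaintext: P[3], P[4].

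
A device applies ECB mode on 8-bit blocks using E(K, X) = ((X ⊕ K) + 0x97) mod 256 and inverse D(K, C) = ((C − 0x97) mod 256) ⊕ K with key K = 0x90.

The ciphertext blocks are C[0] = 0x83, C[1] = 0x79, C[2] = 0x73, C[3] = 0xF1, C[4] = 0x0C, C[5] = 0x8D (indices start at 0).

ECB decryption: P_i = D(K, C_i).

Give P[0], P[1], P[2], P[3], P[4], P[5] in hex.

P[0] = 0x7C, P[1] = 0x72, P[2] = 0x4C, P[3] = 0xCA, P[4] = 0xE5, P[5] = 0x66

P[0]: D(K, 0x83) = 0x7C.
P[1]: D(K, 0x79) = 0x72.
P[2]: D(K, 0x73) = 0x4C.
P[3]: D(K, 0xF1) = 0xCA.
P[4]: D(K, 0x0C) = 0xE5.
P[5]: D(K, 0x8D) = 0x66.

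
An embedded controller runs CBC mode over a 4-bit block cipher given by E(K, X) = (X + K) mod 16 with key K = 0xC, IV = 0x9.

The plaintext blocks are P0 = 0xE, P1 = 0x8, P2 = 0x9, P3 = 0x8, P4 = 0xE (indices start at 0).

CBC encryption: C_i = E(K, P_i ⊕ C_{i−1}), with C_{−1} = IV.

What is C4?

C0: P0 ⊕ 0x9 = 0x7; E(K, 0x7) = 0x3.
C1: P1 ⊕ 0x3 = 0xB; E(K, 0xB) = 0x7.
C2: P2 ⊕ 0x7 = 0xE; E(K, 0xE) = 0xA.
C3: P3 ⊕ 0xA = 0x2; E(K, 0x2) = 0xE.
C4: P4 ⊕ 0xE = 0x0; E(K, 0x0) = 0xC.

C4 = 0xC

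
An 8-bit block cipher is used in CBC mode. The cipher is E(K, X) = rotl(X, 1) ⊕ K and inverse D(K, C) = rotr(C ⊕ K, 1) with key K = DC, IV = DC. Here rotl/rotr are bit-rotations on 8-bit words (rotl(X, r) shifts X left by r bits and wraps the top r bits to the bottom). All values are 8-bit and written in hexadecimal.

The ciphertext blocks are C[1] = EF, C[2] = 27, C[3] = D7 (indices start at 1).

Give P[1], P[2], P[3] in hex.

CBC decryption: P_i = D(K, C_i) ⊕ C_{i−1}, with C_{0} = IV.
P[1]: D(K, EF) = 99; 99 ⊕ DC = 45.
P[2]: D(K, 27) = FD; FD ⊕ EF = 12.
P[3]: D(K, D7) = 85; 85 ⊕ 27 = A2.

P[1] = 45, P[2] = 12, P[3] = A2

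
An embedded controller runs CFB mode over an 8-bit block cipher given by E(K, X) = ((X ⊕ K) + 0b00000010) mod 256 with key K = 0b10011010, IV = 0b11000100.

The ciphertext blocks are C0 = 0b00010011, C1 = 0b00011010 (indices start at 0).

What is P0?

P0 = 0b01110011

CFB decryption: P_i = C_i ⊕ E(K, C_{i−1}), with C_{−1} = IV.
P0: E(K, 0b11000100) = 0b01100000; 0b00010011 ⊕ 0b01100000 = 0b01110011.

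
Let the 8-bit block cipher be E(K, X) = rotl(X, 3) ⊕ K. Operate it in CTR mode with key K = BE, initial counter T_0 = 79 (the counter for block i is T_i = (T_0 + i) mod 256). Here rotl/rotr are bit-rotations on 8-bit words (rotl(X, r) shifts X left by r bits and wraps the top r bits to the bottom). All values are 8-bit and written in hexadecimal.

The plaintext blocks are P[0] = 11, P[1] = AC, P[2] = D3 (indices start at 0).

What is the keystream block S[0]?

75

CTR encryption: S_i = E(K, T_i) where T_i is the counter for block i; C_i = P_i ⊕ S_i.
C[0]: T = 79, S = E(K, T) = 75; 11 ⊕ 75 = 64.
So S[0] = 75.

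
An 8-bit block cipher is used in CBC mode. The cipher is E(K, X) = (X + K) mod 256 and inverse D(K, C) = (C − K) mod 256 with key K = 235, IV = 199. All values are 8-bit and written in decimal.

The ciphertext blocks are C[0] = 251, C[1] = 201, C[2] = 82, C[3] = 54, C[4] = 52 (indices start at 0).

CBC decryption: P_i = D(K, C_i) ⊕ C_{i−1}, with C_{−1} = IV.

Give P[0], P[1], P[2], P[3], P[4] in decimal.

P[0]: D(K, 251) = 16; 16 ⊕ 199 = 215.
P[1]: D(K, 201) = 222; 222 ⊕ 251 = 37.
P[2]: D(K, 82) = 103; 103 ⊕ 201 = 174.
P[3]: D(K, 54) = 75; 75 ⊕ 82 = 25.
P[4]: D(K, 52) = 73; 73 ⊕ 54 = 127.

P[0] = 215, P[1] = 37, P[2] = 174, P[3] = 25, P[4] = 127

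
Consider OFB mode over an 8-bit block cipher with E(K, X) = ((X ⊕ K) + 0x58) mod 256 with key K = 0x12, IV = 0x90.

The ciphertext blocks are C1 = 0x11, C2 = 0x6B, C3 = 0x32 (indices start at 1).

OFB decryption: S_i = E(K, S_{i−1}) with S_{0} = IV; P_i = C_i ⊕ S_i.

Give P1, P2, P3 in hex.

P1: S = E(K, 0x90) = 0xDA; 0x11 ⊕ 0xDA = 0xCB.
P2: S = E(K, 0xDA) = 0x20; 0x6B ⊕ 0x20 = 0x4B.
P3: S = E(K, 0x20) = 0x8A; 0x32 ⊕ 0x8A = 0xB8.

P1 = 0xCB, P2 = 0x4B, P3 = 0xB8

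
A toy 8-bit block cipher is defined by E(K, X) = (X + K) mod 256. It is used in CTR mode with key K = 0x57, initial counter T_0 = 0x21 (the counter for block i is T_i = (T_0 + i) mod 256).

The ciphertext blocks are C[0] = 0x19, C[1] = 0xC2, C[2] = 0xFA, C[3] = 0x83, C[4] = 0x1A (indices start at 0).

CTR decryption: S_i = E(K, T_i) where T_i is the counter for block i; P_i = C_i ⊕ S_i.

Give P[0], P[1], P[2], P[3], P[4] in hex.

P[0]: T = 0x21, S = E(K, T) = 0x78; 0x19 ⊕ 0x78 = 0x61.
P[1]: T = 0x22, S = E(K, T) = 0x79; 0xC2 ⊕ 0x79 = 0xBB.
P[2]: T = 0x23, S = E(K, T) = 0x7A; 0xFA ⊕ 0x7A = 0x80.
P[3]: T = 0x24, S = E(K, T) = 0x7B; 0x83 ⊕ 0x7B = 0xF8.
P[4]: T = 0x25, S = E(K, T) = 0x7C; 0x1A ⊕ 0x7C = 0x66.

P[0] = 0x61, P[1] = 0xBB, P[2] = 0x80, P[3] = 0xF8, P[4] = 0x66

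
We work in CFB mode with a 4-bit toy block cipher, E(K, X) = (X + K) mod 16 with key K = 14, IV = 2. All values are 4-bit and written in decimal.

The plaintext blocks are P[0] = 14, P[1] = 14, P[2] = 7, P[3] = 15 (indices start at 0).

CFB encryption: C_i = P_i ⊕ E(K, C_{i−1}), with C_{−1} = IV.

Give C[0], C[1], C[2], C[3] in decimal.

C[0] = 14, C[1] = 2, C[2] = 7, C[3] = 10

C[0]: E(K, 2) = 0; 14 ⊕ 0 = 14.
C[1]: E(K, 14) = 12; 14 ⊕ 12 = 2.
C[2]: E(K, 2) = 0; 7 ⊕ 0 = 7.
C[3]: E(K, 7) = 5; 15 ⊕ 5 = 10.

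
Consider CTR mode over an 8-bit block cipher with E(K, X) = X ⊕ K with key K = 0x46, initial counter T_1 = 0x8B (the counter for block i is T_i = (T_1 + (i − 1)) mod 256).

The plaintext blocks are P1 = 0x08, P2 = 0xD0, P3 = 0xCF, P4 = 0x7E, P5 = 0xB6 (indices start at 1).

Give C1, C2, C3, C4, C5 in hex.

C1 = 0xC5, C2 = 0x1A, C3 = 0x04, C4 = 0xB6, C5 = 0x7F

CTR encryption: S_i = E(K, T_i) where T_i is the counter for block i; C_i = P_i ⊕ S_i.
C1: T = 0x8B, S = E(K, T) = 0xCD; 0x08 ⊕ 0xCD = 0xC5.
C2: T = 0x8C, S = E(K, T) = 0xCA; 0xD0 ⊕ 0xCA = 0x1A.
C3: T = 0x8D, S = E(K, T) = 0xCB; 0xCF ⊕ 0xCB = 0x04.
C4: T = 0x8E, S = E(K, T) = 0xC8; 0x7E ⊕ 0xC8 = 0xB6.
C5: T = 0x8F, S = E(K, T) = 0xC9; 0xB6 ⊕ 0xC9 = 0x7F.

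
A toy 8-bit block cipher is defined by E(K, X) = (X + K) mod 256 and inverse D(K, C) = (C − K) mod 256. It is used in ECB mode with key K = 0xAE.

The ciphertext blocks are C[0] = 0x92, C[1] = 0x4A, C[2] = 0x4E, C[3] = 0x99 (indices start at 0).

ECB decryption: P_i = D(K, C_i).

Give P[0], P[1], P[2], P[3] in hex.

P[0]: D(K, 0x92) = 0xE4.
P[1]: D(K, 0x4A) = 0x9C.
P[2]: D(K, 0x4E) = 0xA0.
P[3]: D(K, 0x99) = 0xEB.

P[0] = 0xE4, P[1] = 0x9C, P[2] = 0xA0, P[3] = 0xEB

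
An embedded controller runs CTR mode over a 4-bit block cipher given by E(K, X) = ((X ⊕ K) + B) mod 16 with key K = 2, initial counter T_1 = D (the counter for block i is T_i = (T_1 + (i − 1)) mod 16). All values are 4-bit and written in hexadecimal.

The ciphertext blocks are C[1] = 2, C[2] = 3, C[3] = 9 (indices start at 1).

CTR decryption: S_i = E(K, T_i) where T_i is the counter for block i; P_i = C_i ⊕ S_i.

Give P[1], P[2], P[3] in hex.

P[1] = 8, P[2] = 4, P[3] = 1

P[1]: T = D, S = E(K, T) = A; 2 ⊕ A = 8.
P[2]: T = E, S = E(K, T) = 7; 3 ⊕ 7 = 4.
P[3]: T = F, S = E(K, T) = 8; 9 ⊕ 8 = 1.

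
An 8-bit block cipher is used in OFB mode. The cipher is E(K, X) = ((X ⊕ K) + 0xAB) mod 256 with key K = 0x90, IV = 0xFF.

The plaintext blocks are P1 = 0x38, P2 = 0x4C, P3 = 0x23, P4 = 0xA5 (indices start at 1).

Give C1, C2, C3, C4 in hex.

C1 = 0x22, C2 = 0x79, C3 = 0x73, C4 = 0xCE

OFB encryption: S_i = E(K, S_{i−1}) with S_{0} = IV; C_i = P_i ⊕ S_i.
C1: S = E(K, 0xFF) = 0x1A; 0x38 ⊕ 0x1A = 0x22.
C2: S = E(K, 0x1A) = 0x35; 0x4C ⊕ 0x35 = 0x79.
C3: S = E(K, 0x35) = 0x50; 0x23 ⊕ 0x50 = 0x73.
C4: S = E(K, 0x50) = 0x6B; 0xA5 ⊕ 0x6B = 0xCE.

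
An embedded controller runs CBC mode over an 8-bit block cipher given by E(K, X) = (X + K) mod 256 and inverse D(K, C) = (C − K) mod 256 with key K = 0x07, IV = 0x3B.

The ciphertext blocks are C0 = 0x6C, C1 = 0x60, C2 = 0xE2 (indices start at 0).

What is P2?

CBC decryption: P_i = D(K, C_i) ⊕ C_{i−1}, with C_{−1} = IV.
P2: D(K, 0xE2) = 0xDB; 0xDB ⊕ 0x60 = 0xBB.

P2 = 0xBB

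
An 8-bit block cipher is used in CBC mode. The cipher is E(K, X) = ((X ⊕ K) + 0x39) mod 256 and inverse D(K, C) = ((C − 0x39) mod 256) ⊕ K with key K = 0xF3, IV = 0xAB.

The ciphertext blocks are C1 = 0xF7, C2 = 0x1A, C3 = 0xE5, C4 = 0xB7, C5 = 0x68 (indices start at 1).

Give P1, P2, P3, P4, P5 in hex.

CBC decryption: P_i = D(K, C_i) ⊕ C_{i−1}, with C_{0} = IV.
P1: D(K, 0xF7) = 0x4D; 0x4D ⊕ 0xAB = 0xE6.
P2: D(K, 0x1A) = 0x12; 0x12 ⊕ 0xF7 = 0xE5.
P3: D(K, 0xE5) = 0x5F; 0x5F ⊕ 0x1A = 0x45.
P4: D(K, 0xB7) = 0x8D; 0x8D ⊕ 0xE5 = 0x68.
P5: D(K, 0x68) = 0xDC; 0xDC ⊕ 0xB7 = 0x6B.

P1 = 0xE6, P2 = 0xE5, P3 = 0x45, P4 = 0x68, P5 = 0x6B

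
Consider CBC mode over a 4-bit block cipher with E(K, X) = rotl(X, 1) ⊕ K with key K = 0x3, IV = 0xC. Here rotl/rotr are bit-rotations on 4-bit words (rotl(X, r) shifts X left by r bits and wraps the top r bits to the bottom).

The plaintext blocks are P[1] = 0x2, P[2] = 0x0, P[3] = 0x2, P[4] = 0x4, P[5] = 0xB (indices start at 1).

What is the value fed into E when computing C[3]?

0xC

CBC encryption: C_i = E(K, P_i ⊕ C_{i−1}), with C_{0} = IV.
C[1]: P[1] ⊕ 0xC = 0xE; E(K, 0xE) = 0xE.
C[2]: P[2] ⊕ 0xE = 0xE; E(K, 0xE) = 0xE.
C[3]: P[3] ⊕ 0xE = 0xC; E(K, 0xC) = 0xA.
So the input to E for block [3] is 0xC.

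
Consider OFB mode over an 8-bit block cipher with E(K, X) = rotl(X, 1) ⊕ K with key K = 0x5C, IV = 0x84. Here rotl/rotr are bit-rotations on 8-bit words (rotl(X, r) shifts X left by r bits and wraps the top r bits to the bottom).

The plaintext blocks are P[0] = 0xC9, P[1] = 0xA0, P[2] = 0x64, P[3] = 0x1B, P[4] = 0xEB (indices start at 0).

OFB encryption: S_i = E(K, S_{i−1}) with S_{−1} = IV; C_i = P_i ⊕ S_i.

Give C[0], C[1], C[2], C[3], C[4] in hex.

C[0]: S = E(K, 0x84) = 0x55; 0xC9 ⊕ 0x55 = 0x9C.
C[1]: S = E(K, 0x55) = 0xF6; 0xA0 ⊕ 0xF6 = 0x56.
C[2]: S = E(K, 0xF6) = 0xB1; 0x64 ⊕ 0xB1 = 0xD5.
C[3]: S = E(K, 0xB1) = 0x3F; 0x1B ⊕ 0x3F = 0x24.
C[4]: S = E(K, 0x3F) = 0x22; 0xEB ⊕ 0x22 = 0xC9.

C[0] = 0x9C, C[1] = 0x56, C[2] = 0xD5, C[3] = 0x24, C[4] = 0xC9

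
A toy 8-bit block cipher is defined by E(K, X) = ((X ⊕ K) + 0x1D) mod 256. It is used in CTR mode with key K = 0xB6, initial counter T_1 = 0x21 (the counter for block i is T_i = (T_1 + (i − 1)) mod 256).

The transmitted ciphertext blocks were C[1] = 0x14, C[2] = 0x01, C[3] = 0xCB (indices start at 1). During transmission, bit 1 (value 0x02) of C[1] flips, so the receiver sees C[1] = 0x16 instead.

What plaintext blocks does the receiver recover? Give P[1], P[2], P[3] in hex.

CTR decryption: S_i = E(K, T_i) where T_i is the counter for block i; P_i = C_i ⊕ S_i.
Only C[1] changed, to 0x16. In CTR, a change in C_i flips the same bit in P_i only; the keystream is unaffected. Decrypting the received ciphertext:
P[1]: T = 0x21, S = E(K, T) = 0xB4; 0x16 ⊕ 0xB4 = 0xA2.
P[2]: T = 0x22, S = E(K, T) = 0xB1; 0x01 ⊕ 0xB1 = 0xB0.
P[3]: T = 0x23, S = E(K, T) = 0xB2; 0xCB ⊕ 0xB2 = 0x79.
Blocks that differ from the original plaintext: P[1].

P[1] = 0xA2, P[2] = 0xB0, P[3] = 0x79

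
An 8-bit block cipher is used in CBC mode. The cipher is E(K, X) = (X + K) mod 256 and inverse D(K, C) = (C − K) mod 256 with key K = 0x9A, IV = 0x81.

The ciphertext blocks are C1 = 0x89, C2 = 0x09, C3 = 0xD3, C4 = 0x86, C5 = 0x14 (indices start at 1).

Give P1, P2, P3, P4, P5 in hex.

P1 = 0x6E, P2 = 0xE6, P3 = 0x30, P4 = 0x3F, P5 = 0xFC

CBC decryption: P_i = D(K, C_i) ⊕ C_{i−1}, with C_{0} = IV.
P1: D(K, 0x89) = 0xEF; 0xEF ⊕ 0x81 = 0x6E.
P2: D(K, 0x09) = 0x6F; 0x6F ⊕ 0x89 = 0xE6.
P3: D(K, 0xD3) = 0x39; 0x39 ⊕ 0x09 = 0x30.
P4: D(K, 0x86) = 0xEC; 0xEC ⊕ 0xD3 = 0x3F.
P5: D(K, 0x14) = 0x7A; 0x7A ⊕ 0x86 = 0xFC.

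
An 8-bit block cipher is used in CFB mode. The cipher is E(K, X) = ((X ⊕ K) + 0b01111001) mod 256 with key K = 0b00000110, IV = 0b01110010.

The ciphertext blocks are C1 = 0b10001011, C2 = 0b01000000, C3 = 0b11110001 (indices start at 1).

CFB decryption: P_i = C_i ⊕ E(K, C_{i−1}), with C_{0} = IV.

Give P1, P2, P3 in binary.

P1 = 0b01100110, P2 = 0b01000110, P3 = 0b01001110

P1: E(K, 0b01110010) = 0b11101101; 0b10001011 ⊕ 0b11101101 = 0b01100110.
P2: E(K, 0b10001011) = 0b00000110; 0b01000000 ⊕ 0b00000110 = 0b01000110.
P3: E(K, 0b01000000) = 0b10111111; 0b11110001 ⊕ 0b10111111 = 0b01001110.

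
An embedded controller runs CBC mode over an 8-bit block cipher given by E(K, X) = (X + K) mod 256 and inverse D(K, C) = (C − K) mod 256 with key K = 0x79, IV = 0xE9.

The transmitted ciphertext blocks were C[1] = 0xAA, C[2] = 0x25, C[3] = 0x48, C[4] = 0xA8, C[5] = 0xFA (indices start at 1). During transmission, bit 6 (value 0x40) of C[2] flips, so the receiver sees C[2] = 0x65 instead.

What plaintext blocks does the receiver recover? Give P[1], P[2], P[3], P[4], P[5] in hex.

P[1] = 0xD8, P[2] = 0x46, P[3] = 0xAA, P[4] = 0x67, P[5] = 0x29

CBC decryption: P_i = D(K, C_i) ⊕ C_{i−1}, with C_{0} = IV.
Only C[2] changed, to 0x65. In CBC, a change in C_i garbles P_i and flips the same bit in P_{i+1}. Decrypting the received ciphertext:
P[1]: D(K, 0xAA) = 0x31; 0x31 ⊕ 0xE9 = 0xD8.
P[2]: D(K, 0x65) = 0xEC; 0xEC ⊕ 0xAA = 0x46.
P[3]: D(K, 0x48) = 0xCF; 0xCF ⊕ 0x65 = 0xAA.
P[4]: D(K, 0xA8) = 0x2F; 0x2F ⊕ 0x48 = 0x67.
P[5]: D(K, 0xFA) = 0x81; 0x81 ⊕ 0xA8 = 0x29.
Blocks that differ from the original plaintext: P[2], P[3].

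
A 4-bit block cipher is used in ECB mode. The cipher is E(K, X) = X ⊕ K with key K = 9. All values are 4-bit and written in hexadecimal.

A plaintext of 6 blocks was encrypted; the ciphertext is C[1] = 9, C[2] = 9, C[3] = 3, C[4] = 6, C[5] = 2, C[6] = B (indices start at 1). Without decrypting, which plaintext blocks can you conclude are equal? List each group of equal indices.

P[1] = P[2]

ECB encrypts each block independently with the same key, so equal ciphertext blocks imply equal plaintext blocks.
C[1] = C[2] = 9, so P[1] = P[2].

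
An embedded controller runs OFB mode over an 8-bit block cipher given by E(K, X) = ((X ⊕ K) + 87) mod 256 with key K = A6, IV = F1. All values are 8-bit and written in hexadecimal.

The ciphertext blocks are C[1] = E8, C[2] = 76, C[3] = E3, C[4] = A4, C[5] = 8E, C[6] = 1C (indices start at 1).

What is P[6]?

OFB decryption: S_i = E(K, S_{i−1}) with S_{0} = IV; P_i = C_i ⊕ S_i.
P[1]: S = E(K, F1) = DE; E8 ⊕ DE = 36.
P[2]: S = E(K, DE) = FF; 76 ⊕ FF = 89.
P[3]: S = E(K, FF) = E0; E3 ⊕ E0 = 03.
P[4]: S = E(K, E0) = CD; A4 ⊕ CD = 69.
P[5]: S = E(K, CD) = F2; 8E ⊕ F2 = 7C.
P[6]: S = E(K, F2) = DB; 1C ⊕ DB = C7.

P[6] = C7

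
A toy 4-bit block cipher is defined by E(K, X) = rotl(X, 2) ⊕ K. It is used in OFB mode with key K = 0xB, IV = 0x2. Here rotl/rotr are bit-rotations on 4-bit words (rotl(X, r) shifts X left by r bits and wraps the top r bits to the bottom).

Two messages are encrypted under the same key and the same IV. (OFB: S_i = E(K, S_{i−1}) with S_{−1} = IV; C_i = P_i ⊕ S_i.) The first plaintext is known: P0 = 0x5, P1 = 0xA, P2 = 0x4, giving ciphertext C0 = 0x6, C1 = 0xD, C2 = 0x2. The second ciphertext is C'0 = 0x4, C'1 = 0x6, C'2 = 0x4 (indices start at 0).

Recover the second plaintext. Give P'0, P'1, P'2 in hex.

In OFB with a reused IV, both messages share the same keystream S_i, so C_i ⊕ C'_i = P_i ⊕ P'_i and thus P'_i = P_i ⊕ C_i ⊕ C'_i.
P'0: 0x5 ⊕ 0x6 ⊕ 0x4 = 0x7.
P'1: 0xA ⊕ 0xD ⊕ 0x6 = 0x1.
P'2: 0x4 ⊕ 0x2 ⊕ 0x4 = 0x2.

P'0 = 0x7, P'1 = 0x1, P'2 = 0x2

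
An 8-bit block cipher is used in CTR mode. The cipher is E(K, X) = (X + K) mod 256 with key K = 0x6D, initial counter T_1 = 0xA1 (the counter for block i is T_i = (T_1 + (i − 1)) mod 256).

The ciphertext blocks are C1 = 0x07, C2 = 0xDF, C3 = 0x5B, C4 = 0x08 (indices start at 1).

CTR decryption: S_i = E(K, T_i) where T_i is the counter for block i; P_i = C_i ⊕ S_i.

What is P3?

P3: T = 0xA3, S = E(K, T) = 0x10; 0x5B ⊕ 0x10 = 0x4B.

P3 = 0x4B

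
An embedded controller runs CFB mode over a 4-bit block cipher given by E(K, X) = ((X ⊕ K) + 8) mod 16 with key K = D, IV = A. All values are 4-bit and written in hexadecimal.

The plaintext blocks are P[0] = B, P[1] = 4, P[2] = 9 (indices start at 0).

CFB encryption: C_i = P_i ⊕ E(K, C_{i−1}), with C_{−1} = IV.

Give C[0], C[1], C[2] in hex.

C[0]: E(K, A) = F; B ⊕ F = 4.
C[1]: E(K, 4) = 1; 4 ⊕ 1 = 5.
C[2]: E(K, 5) = 0; 9 ⊕ 0 = 9.

C[0] = 4, C[1] = 5, C[2] = 9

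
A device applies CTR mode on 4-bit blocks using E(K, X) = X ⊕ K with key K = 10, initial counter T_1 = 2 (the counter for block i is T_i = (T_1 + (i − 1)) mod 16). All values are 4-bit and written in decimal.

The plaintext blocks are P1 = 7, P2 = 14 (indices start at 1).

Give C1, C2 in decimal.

C1 = 15, C2 = 7

CTR encryption: S_i = E(K, T_i) where T_i is the counter for block i; C_i = P_i ⊕ S_i.
C1: T = 2, S = E(K, T) = 8; 7 ⊕ 8 = 15.
C2: T = 3, S = E(K, T) = 9; 14 ⊕ 9 = 7.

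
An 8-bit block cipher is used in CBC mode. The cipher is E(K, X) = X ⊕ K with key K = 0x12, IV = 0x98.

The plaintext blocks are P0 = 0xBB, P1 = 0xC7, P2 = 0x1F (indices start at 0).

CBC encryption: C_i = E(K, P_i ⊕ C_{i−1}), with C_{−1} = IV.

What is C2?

C2 = 0xE9

C0: P0 ⊕ 0x98 = 0x23; E(K, 0x23) = 0x31.
C1: P1 ⊕ 0x31 = 0xF6; E(K, 0xF6) = 0xE4.
C2: P2 ⊕ 0xE4 = 0xFB; E(K, 0xFB) = 0xE9.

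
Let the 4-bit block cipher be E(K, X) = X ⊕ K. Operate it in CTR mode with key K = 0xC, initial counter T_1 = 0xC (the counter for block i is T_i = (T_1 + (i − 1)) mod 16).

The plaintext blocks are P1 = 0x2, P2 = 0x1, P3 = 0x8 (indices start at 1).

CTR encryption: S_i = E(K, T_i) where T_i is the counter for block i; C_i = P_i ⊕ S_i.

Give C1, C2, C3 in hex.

C1 = 0x2, C2 = 0x0, C3 = 0xA

C1: T = 0xC, S = E(K, T) = 0x0; 0x2 ⊕ 0x0 = 0x2.
C2: T = 0xD, S = E(K, T) = 0x1; 0x1 ⊕ 0x1 = 0x0.
C3: T = 0xE, S = E(K, T) = 0x2; 0x8 ⊕ 0x2 = 0xA.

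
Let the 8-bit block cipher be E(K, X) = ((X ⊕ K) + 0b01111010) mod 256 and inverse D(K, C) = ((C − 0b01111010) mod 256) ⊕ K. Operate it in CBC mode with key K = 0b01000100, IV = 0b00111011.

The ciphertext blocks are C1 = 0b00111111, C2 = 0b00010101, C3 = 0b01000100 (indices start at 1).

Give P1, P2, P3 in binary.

CBC decryption: P_i = D(K, C_i) ⊕ C_{i−1}, with C_{0} = IV.
P1: D(K, 0b00111111) = 0b10000001; 0b10000001 ⊕ 0b00111011 = 0b10111010.
P2: D(K, 0b00010101) = 0b11011111; 0b11011111 ⊕ 0b00111111 = 0b11100000.
P3: D(K, 0b01000100) = 0b10001110; 0b10001110 ⊕ 0b00010101 = 0b10011011.

P1 = 0b10111010, P2 = 0b11100000, P3 = 0b10011011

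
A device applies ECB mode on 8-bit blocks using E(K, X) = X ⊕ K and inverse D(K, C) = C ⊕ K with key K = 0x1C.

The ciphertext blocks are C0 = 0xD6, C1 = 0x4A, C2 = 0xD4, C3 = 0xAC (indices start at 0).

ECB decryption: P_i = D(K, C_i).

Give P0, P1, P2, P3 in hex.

P0: D(K, 0xD6) = 0xCA.
P1: D(K, 0x4A) = 0x56.
P2: D(K, 0xD4) = 0xC8.
P3: D(K, 0xAC) = 0xB0.

P0 = 0xCA, P1 = 0x56, P2 = 0xC8, P3 = 0xB0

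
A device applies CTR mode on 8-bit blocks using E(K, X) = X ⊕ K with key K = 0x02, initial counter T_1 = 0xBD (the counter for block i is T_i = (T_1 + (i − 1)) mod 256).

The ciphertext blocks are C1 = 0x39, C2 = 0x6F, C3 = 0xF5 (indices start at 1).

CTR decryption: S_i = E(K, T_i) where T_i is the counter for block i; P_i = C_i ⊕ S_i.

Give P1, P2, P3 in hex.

P1 = 0x86, P2 = 0xD3, P3 = 0x48

P1: T = 0xBD, S = E(K, T) = 0xBF; 0x39 ⊕ 0xBF = 0x86.
P2: T = 0xBE, S = E(K, T) = 0xBC; 0x6F ⊕ 0xBC = 0xD3.
P3: T = 0xBF, S = E(K, T) = 0xBD; 0xF5 ⊕ 0xBD = 0x48.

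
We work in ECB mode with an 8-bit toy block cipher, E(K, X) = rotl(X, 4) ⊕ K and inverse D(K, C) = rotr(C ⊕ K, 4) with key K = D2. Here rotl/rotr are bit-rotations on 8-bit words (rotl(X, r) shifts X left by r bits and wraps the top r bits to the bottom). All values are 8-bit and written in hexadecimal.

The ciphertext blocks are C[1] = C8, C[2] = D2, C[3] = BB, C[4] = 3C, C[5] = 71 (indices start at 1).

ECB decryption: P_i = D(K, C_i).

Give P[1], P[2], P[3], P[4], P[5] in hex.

P[1]: D(K, C8) = A1.
P[2]: D(K, D2) = 00.
P[3]: D(K, BB) = 96.
P[4]: D(K, 3C) = EE.
P[5]: D(K, 71) = 3A.

P[1] = A1, P[2] = 00, P[3] = 96, P[4] = EE, P[5] = 3A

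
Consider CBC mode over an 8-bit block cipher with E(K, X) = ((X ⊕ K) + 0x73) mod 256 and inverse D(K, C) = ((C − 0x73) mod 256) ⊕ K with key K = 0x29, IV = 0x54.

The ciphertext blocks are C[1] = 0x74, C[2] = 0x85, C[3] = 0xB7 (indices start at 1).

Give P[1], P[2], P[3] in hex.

P[1] = 0x7C, P[2] = 0x4F, P[3] = 0xE8

CBC decryption: P_i = D(K, C_i) ⊕ C_{i−1}, with C_{0} = IV.
P[1]: D(K, 0x74) = 0x28; 0x28 ⊕ 0x54 = 0x7C.
P[2]: D(K, 0x85) = 0x3B; 0x3B ⊕ 0x74 = 0x4F.
P[3]: D(K, 0xB7) = 0x6D; 0x6D ⊕ 0x85 = 0xE8.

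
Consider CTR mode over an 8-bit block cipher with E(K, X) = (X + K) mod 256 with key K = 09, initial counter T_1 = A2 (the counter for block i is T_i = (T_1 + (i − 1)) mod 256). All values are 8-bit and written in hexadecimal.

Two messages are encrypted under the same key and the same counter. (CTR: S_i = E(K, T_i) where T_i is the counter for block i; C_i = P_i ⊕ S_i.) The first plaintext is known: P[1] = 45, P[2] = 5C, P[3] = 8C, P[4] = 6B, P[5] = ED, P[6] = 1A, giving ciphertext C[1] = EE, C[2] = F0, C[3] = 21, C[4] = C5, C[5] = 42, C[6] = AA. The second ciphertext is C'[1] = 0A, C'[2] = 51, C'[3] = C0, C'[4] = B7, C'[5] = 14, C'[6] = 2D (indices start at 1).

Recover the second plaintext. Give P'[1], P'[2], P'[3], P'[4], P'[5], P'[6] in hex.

P'[1] = A1, P'[2] = FD, P'[3] = 6D, P'[4] = 19, P'[5] = BB, P'[6] = 9D

In CTR with a reused counter, both messages share the same keystream S_i, so C_i ⊕ C'_i = P_i ⊕ P'_i and thus P'_i = P_i ⊕ C_i ⊕ C'_i.
P'[1]: 45 ⊕ EE ⊕ 0A = A1.
P'[2]: 5C ⊕ F0 ⊕ 51 = FD.
P'[3]: 8C ⊕ 21 ⊕ C0 = 6D.
P'[4]: 6B ⊕ C5 ⊕ B7 = 19.
P'[5]: ED ⊕ 42 ⊕ 14 = BB.
P'[6]: 1A ⊕ AA ⊕ 2D = 9D.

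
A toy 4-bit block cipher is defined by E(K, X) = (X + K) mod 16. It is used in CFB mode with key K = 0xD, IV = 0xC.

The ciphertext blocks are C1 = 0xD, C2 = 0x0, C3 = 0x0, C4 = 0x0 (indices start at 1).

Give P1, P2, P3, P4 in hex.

P1 = 0x4, P2 = 0xA, P3 = 0xD, P4 = 0xD

CFB decryption: P_i = C_i ⊕ E(K, C_{i−1}), with C_{0} = IV.
P1: E(K, 0xC) = 0x9; 0xD ⊕ 0x9 = 0x4.
P2: E(K, 0xD) = 0xA; 0x0 ⊕ 0xA = 0xA.
P3: E(K, 0x0) = 0xD; 0x0 ⊕ 0xD = 0xD.
P4: E(K, 0x0) = 0xD; 0x0 ⊕ 0xD = 0xD.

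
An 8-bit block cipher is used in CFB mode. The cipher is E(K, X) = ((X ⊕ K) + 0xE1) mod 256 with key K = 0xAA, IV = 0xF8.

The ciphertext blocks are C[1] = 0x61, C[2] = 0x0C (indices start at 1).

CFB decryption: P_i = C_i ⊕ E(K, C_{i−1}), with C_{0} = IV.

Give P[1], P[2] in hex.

P[1]: E(K, 0xF8) = 0x33; 0x61 ⊕ 0x33 = 0x52.
P[2]: E(K, 0x61) = 0xAC; 0x0C ⊕ 0xAC = 0xA0.

P[1] = 0x52, P[2] = 0xA0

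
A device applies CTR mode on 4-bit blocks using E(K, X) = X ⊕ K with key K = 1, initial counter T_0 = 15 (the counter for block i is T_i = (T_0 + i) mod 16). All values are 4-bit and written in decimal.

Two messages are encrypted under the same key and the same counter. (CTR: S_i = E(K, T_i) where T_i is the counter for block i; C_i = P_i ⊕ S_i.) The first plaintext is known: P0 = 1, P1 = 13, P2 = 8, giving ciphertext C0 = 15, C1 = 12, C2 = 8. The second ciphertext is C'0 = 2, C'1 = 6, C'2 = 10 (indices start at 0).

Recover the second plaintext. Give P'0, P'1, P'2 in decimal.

In CTR with a reused counter, both messages share the same keystream S_i, so C_i ⊕ C'_i = P_i ⊕ P'_i and thus P'_i = P_i ⊕ C_i ⊕ C'_i.
P'0: 1 ⊕ 15 ⊕ 2 = 12.
P'1: 13 ⊕ 12 ⊕ 6 = 7.
P'2: 8 ⊕ 8 ⊕ 10 = 10.

P'0 = 12, P'1 = 7, P'2 = 10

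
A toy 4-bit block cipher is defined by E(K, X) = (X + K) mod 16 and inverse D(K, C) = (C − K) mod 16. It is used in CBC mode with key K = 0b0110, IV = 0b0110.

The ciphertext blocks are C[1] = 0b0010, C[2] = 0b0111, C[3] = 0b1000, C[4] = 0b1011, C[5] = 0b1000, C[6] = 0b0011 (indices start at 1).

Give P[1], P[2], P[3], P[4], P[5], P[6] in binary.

P[1] = 0b1010, P[2] = 0b0011, P[3] = 0b0101, P[4] = 0b1101, P[5] = 0b1001, P[6] = 0b0101

CBC decryption: P_i = D(K, C_i) ⊕ C_{i−1}, with C_{0} = IV.
P[1]: D(K, 0b0010) = 0b1100; 0b1100 ⊕ 0b0110 = 0b1010.
P[2]: D(K, 0b0111) = 0b0001; 0b0001 ⊕ 0b0010 = 0b0011.
P[3]: D(K, 0b1000) = 0b0010; 0b0010 ⊕ 0b0111 = 0b0101.
P[4]: D(K, 0b1011) = 0b0101; 0b0101 ⊕ 0b1000 = 0b1101.
P[5]: D(K, 0b1000) = 0b0010; 0b0010 ⊕ 0b1011 = 0b1001.
P[6]: D(K, 0b0011) = 0b1101; 0b1101 ⊕ 0b1000 = 0b0101.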